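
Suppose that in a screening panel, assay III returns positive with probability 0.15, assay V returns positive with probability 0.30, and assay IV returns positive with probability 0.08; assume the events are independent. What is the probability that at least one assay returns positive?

0.4526

P(none) = (1 − 0.15) × (1 − 0.30) × (1 − 0.08) = 0.85 × 0.70 × 0.92 = 0.5474
P(at least one) = 1 − 0.5474 = 0.4526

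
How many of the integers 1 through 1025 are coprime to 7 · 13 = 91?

812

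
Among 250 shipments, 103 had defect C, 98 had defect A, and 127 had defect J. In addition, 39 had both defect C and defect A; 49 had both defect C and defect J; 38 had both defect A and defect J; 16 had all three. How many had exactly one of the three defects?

By inclusion–exclusion (exactly-one form):
|exactly one| = 103 + 98 + 127 − 2·39 − 2·49 − 2·38 + 3·16 = 124

124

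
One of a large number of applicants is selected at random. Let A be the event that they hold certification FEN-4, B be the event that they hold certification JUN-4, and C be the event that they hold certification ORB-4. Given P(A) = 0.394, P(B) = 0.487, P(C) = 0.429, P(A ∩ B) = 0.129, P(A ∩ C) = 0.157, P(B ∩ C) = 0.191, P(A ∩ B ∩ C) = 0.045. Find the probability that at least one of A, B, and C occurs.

0.878

P(A ∪ B ∪ C) = 0.394 + 0.487 + 0.429 − 0.129 − 0.157 − 0.191 + 0.045 = 0.878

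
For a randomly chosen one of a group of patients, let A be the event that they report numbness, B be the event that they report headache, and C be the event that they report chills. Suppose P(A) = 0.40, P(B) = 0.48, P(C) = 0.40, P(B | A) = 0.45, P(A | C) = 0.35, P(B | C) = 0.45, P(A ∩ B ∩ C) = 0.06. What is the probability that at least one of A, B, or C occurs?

P(A ∩ B) = P(A)·P(B|A) = 0.40 × 0.45 = 0.18
P(A ∩ C) = P(C)·P(A|C) = 0.40 × 0.35 = 0.14
P(B ∩ C) = P(C)·P(B|C) = 0.40 × 0.45 = 0.18
By inclusion–exclusion:
P(A ∪ B ∪ C) = 0.40 + 0.48 + 0.40 − 0.18 − 0.14 − 0.18 + 0.06 = 0.84

0.84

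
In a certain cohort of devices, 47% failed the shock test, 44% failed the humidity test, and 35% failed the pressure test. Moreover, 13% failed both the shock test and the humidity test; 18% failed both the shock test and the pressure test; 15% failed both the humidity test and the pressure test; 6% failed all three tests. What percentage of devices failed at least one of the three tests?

By inclusion–exclusion:
P(≥1) = 47 + 44 + 35 − 13 − 18 − 15 + 6 = 86%

86%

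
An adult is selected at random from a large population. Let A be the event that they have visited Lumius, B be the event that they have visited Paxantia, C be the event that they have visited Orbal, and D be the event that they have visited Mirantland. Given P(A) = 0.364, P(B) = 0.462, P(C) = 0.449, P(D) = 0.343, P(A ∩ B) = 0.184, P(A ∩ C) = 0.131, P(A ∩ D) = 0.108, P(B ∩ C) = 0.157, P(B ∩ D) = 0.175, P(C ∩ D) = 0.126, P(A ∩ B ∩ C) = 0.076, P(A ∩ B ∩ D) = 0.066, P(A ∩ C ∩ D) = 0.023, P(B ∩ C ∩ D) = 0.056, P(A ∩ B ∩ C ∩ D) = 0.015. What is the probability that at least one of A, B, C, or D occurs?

By inclusion–exclusion:
P(A ∪ B ∪ C ∪ D) = 0.364 + 0.462 + 0.449 + 0.343 − 0.184 − 0.131 − 0.108 − 0.157 − 0.175 − 0.126 + 0.076 + 0.066 + 0.023 + 0.056 − 0.015 = 0.943

0.943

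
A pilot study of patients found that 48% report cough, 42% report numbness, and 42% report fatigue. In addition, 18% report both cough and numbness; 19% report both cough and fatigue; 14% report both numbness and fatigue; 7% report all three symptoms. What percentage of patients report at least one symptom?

P(at least one) = 48 + 42 + 42 − 18 − 19 − 14 + 7 = 88%

88%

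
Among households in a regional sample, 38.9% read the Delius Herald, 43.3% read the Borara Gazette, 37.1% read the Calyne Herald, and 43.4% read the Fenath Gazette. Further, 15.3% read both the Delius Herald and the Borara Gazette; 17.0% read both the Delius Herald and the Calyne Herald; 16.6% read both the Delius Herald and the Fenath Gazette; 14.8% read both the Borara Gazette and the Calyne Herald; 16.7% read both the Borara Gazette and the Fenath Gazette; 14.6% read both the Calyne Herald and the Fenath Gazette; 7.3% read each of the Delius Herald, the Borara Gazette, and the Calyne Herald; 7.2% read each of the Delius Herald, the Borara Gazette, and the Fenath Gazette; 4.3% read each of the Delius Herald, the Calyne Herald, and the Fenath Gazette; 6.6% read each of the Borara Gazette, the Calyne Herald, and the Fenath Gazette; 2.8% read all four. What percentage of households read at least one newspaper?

90.3%

P(≥1) = 38.9 + 43.3 + 37.1 + 43.4 − 15.3 − 17.0 − 16.6 − 14.8 − 16.7 − 14.6 + 7.3 + 7.2 + 4.3 + 6.6 − 2.8 = 90.3%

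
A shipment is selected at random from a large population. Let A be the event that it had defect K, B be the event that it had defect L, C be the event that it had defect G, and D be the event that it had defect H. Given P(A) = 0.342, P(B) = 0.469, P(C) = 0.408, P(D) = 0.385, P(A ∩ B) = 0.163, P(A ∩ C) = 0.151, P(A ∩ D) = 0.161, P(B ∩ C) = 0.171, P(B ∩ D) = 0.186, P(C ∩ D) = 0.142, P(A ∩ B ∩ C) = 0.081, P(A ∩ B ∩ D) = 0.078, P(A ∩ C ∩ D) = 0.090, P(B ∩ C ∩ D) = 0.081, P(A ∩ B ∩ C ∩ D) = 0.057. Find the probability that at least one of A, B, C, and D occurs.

By inclusion-exclusion,
P(A ∪ B ∪ C ∪ D) = 0.342 + 0.469 + 0.408 + 0.385 − 0.163 − 0.151 − 0.161 − 0.171 − 0.186 − 0.142 + 0.081 + 0.078 + 0.090 + 0.081 − 0.057 = 0.903

0.903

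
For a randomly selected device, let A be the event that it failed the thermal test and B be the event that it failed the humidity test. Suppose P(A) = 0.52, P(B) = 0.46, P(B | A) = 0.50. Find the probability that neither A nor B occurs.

0.28

P(A ∩ B) = P(A)·P(B|A) = 0.52 × 0.50 = 0.26
Inclusion–exclusion gives
P(A ∪ B) = 0.52 + 0.46 − 0.26 = 0.72
P(none) = 1 − 0.72 = 0.28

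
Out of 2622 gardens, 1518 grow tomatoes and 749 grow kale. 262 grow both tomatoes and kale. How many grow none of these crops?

617

|at least one| = 1518 + 749 − 262 = 2005
None: 2622 − 2005 = 617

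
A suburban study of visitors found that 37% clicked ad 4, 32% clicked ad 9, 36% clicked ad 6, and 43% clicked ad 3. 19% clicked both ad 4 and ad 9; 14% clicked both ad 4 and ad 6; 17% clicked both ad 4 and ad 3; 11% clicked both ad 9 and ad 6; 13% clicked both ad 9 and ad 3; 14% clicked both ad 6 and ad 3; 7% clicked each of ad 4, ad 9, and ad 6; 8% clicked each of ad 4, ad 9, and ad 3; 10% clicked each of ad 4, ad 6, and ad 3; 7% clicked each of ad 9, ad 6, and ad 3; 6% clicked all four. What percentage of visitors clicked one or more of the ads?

Using inclusion–exclusion:
P(at least one) = 37 + 32 + 36 + 43 − 19 − 14 − 17 − 11 − 13 − 14 + 7 + 8 + 10 + 7 − 6 = 86%

86%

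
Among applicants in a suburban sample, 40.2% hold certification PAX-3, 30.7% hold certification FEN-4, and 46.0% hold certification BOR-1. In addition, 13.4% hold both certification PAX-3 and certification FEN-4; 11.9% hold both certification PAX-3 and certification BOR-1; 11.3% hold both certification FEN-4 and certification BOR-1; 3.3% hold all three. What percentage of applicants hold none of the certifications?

By inclusion–exclusion:
P(≥1) = 40.2 + 30.7 + 46.0 − 13.4 − 11.9 − 11.3 + 3.3 = 83.6%
P(none) = 100% − 83.6% = 16.4%

16.4%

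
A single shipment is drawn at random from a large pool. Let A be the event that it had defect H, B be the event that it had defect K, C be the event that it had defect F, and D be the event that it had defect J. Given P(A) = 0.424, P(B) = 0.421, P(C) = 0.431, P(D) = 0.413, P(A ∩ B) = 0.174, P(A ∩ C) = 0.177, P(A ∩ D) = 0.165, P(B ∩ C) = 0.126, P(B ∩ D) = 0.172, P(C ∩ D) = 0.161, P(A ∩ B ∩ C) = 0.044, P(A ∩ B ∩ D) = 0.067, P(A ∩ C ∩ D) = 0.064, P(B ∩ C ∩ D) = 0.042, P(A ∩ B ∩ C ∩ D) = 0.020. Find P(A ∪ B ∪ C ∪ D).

0.911

By inclusion–exclusion:
P(A ∪ B ∪ C ∪ D) = 0.424 + 0.421 + 0.431 + 0.413 − 0.174 − 0.177 − 0.165 − 0.126 − 0.172 − 0.161 + 0.044 + 0.067 + 0.064 + 0.042 − 0.020 = 0.911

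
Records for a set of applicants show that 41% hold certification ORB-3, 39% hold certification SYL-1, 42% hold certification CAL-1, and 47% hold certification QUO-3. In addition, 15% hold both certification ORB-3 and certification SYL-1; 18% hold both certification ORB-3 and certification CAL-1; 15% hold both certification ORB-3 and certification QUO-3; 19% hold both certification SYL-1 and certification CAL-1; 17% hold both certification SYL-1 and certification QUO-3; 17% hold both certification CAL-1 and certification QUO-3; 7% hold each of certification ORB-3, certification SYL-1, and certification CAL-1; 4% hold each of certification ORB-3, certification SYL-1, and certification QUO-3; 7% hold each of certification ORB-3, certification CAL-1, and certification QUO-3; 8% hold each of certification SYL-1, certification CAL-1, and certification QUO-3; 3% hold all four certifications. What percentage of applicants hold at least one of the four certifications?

91%

By inclusion-exclusion,
P(≥1) = 41 + 39 + 42 + 47 − 15 − 18 − 15 − 19 − 17 − 17 + 7 + 4 + 7 + 8 − 3 = 91%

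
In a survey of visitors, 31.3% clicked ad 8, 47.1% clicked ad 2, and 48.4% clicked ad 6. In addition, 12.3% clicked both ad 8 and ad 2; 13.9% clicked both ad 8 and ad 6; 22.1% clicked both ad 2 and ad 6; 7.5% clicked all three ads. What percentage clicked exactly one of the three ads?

52.7%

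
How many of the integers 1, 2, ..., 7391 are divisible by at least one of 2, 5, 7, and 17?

floor(7391/2) + floor(7391/5) + floor(7391/7) + floor(7391/17) − floor(7391/10) − floor(7391/14) − floor(7391/34) − floor(7391/35) − floor(7391/85) − floor(7391/119) + floor(7391/70) + floor(7391/170) + floor(7391/238) + floor(7391/595) − floor(7391/1190) = 3695 + 1478 + 1055 + 434 − 739 − 527 − 217 − 211 − 86 − 62 + 105 + 43 + 31 + 12 − 6 = 5005

5005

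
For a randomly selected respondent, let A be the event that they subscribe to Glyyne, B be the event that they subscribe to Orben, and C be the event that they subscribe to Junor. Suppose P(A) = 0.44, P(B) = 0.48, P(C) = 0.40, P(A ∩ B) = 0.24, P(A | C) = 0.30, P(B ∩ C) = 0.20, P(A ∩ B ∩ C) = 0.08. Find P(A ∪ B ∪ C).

0.84

P(A ∩ C) = P(C)·P(A|C) = 0.40 × 0.30 = 0.12
P(A ∪ B ∪ C) = 0.44 + 0.48 + 0.40 − 0.24 − 0.12 − 0.20 + 0.08 = 0.84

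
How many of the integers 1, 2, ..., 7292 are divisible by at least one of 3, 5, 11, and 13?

2430 + 1458 + 662 + 560 − 486 − 220 − 186 − 132 − 112 − 50 + 44 + 37 + 16 + 10 − 3 = 4028

4028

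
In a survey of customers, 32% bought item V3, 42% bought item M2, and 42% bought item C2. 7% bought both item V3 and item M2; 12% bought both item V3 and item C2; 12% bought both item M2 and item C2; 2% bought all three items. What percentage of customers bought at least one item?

87%

By inclusion-exclusion,
P(≥1) = 32 + 42 + 42 − 7 − 12 − 12 + 2 = 87%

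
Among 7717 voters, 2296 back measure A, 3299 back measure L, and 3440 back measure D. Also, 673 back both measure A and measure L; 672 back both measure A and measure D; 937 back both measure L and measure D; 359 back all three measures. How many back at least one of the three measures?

7112

Using inclusion–exclusion:
|union| = 2296 + 3299 + 3440 − 673 − 672 − 937 + 359 = 7112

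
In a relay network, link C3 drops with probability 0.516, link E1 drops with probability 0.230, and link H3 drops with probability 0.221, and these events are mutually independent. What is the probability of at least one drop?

0.70968228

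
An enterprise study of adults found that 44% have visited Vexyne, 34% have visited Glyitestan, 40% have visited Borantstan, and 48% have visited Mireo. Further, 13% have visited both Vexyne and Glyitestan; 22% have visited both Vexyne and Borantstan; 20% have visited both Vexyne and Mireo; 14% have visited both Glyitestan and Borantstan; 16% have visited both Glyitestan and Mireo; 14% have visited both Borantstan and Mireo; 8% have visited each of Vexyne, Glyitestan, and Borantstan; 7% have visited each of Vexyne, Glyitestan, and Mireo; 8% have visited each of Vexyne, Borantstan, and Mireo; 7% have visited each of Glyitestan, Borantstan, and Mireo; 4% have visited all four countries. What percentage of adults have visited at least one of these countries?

P(≥1) = 44 + 34 + 40 + 48 − 13 − 22 − 20 − 14 − 16 − 14 + 8 + 7 + 8 + 7 − 4 = 93%

93%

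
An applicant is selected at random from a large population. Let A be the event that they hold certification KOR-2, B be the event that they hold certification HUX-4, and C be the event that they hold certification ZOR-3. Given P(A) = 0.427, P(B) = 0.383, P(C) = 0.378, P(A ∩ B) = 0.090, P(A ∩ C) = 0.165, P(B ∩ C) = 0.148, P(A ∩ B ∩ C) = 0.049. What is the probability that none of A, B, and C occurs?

Apply inclusion-exclusion:
P(A ∪ B ∪ C) = 0.427 + 0.383 + 0.378 − 0.090 − 0.165 − 0.148 + 0.049 = 0.834
P(none) = 1 − 0.834 = 0.166

0.166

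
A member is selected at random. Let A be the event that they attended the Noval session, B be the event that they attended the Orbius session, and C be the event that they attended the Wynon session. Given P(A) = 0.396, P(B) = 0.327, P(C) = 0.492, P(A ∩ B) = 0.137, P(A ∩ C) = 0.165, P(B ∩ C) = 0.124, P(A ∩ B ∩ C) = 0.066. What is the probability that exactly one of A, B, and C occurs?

0.561

P(exactly one) = 0.396 + 0.327 + 0.492 − 2·0.137 − 2·0.165 − 2·0.124 + 3·0.066 = 0.561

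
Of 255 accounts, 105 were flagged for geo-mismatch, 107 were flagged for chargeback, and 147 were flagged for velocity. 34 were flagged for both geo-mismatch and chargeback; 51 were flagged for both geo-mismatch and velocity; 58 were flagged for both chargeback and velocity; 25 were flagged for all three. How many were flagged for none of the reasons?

|at least one| = 105 + 107 + 147 − 34 − 51 − 58 + 25 = 241
None: 255 − 241 = 14

14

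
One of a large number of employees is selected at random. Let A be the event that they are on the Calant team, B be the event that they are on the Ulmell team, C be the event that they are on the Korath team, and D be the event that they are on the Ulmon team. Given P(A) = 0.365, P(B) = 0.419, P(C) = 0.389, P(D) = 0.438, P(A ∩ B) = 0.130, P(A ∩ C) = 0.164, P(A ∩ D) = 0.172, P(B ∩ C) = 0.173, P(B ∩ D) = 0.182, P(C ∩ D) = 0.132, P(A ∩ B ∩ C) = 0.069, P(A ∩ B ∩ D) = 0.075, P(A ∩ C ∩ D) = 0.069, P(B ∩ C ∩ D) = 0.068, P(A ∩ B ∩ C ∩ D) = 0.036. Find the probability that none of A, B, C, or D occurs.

0.097

Inclusion–exclusion gives
P(A ∪ B ∪ C ∪ D) = 0.365 + 0.419 + 0.389 + 0.438 − 0.130 − 0.164 − 0.172 − 0.173 − 0.182 − 0.132 + 0.069 + 0.075 + 0.069 + 0.068 − 0.036 = 0.903
P(none) = 1 − 0.903 = 0.097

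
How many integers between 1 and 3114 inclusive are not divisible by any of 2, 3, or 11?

943

Inclusion–exclusion gives
1557 + 1038 + 283 − 519 − 141 − 94 + 47 = 2171
3114 − 2171 = 943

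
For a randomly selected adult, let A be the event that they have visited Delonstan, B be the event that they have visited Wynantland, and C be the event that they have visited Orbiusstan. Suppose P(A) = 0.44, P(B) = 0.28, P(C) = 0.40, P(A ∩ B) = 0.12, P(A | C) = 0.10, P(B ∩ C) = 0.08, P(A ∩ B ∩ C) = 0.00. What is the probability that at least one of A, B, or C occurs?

0.88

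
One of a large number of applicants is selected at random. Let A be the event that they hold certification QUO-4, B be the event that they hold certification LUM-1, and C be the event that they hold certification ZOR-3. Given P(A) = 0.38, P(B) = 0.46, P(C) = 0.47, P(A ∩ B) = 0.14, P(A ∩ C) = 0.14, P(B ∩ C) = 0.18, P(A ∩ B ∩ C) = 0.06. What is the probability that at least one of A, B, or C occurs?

Apply inclusion-exclusion:
P(A ∪ B ∪ C) = 0.38 + 0.46 + 0.47 − 0.14 − 0.14 − 0.18 + 0.06 = 0.91

0.91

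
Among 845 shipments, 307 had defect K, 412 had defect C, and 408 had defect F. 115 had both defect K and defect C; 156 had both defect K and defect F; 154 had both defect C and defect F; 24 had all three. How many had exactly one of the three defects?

By inclusion–exclusion (exactly-one form):
N(exactly one) = 307 + 412 + 408 − 2·115 − 2·156 − 2·154 + 3·24 = 349

349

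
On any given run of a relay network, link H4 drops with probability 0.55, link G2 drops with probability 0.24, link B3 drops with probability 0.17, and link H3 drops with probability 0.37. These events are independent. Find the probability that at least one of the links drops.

0.8211682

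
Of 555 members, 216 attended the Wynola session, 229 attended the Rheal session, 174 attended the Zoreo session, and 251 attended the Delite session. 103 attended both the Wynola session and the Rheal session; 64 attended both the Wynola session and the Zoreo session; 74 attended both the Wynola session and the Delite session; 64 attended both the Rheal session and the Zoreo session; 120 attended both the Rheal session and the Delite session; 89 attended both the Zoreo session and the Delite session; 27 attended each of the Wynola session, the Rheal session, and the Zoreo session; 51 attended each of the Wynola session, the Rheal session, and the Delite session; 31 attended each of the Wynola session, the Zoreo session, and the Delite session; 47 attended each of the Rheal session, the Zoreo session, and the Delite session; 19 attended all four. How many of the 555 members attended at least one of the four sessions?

Using inclusion–exclusion:
N(≥1) = 216 + 229 + 174 + 251 − 103 − 64 − 74 − 64 − 120 − 89 + 27 + 51 + 31 + 47 − 19 = 493

493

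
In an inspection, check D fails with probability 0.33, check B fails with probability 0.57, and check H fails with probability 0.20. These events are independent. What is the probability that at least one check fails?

0.76952

Independence gives P(none) = ∏(1 − pᵢ).
P(none) = (1 − 0.33) × (1 − 0.57) × (1 − 0.20) = 0.67 × 0.43 × 0.80 = 0.23048
P(at least one) = 1 − 0.23048 = 0.76952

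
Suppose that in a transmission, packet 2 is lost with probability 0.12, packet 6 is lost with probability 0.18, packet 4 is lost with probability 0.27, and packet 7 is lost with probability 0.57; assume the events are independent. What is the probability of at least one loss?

0.77348976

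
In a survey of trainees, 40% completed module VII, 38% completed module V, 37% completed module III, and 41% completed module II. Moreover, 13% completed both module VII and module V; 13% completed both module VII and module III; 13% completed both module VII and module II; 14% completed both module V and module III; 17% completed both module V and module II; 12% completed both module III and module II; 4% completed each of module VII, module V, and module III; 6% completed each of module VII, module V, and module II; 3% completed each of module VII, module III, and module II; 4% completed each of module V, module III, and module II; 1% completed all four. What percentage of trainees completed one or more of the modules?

90%

By inclusion-exclusion,
P(≥1) = 40 + 38 + 37 + 41 − 13 − 13 − 13 − 14 − 17 − 12 + 4 + 6 + 3 + 4 − 1 = 90%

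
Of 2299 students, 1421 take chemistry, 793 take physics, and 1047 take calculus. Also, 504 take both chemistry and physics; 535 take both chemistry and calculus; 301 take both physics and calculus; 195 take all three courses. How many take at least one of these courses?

2116

By inclusion-exclusion,
|union| = 1421 + 793 + 1047 − 504 − 535 − 301 + 195 = 2116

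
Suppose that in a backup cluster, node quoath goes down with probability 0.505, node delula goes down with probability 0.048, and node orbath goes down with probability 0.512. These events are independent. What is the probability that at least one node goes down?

0.77003488

P(none) = (1 − 0.505) × (1 − 0.048) × (1 − 0.512) = 0.495 × 0.952 × 0.488 = 0.22996512
P(at least one) = 1 − 0.22996512 = 0.77003488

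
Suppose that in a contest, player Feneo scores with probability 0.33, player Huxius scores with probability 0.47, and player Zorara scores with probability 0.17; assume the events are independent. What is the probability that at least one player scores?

0.705267

Since the events are independent, P(none) is the product of the individual non-occurrence probabilities.
P(none) = (1 − 0.33) × (1 − 0.47) × (1 − 0.17) = 0.67 × 0.53 × 0.83 = 0.294733
P(at least one) = 1 − 0.294733 = 0.705267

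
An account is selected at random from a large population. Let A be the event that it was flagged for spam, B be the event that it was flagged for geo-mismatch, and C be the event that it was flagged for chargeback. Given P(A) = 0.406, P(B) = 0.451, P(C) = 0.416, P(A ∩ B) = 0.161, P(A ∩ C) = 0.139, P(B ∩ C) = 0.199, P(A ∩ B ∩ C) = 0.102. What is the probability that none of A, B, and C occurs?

P(A ∪ B ∪ C) = 0.406 + 0.451 + 0.416 − 0.161 − 0.139 − 0.199 + 0.102 = 0.876
P(none) = 1 − 0.876 = 0.124

0.124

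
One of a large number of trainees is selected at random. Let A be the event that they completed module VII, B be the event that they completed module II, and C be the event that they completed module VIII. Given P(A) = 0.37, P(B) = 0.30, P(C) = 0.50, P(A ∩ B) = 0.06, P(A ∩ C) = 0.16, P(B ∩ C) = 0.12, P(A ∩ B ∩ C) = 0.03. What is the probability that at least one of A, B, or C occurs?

0.86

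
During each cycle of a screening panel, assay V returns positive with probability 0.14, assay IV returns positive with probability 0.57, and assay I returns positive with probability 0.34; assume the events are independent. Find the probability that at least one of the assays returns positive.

P(none) = (1 − 0.14) × (1 − 0.57) × (1 − 0.34) = 0.86 × 0.43 × 0.66 = 0.244068
P(at least one) = 1 − 0.244068 = 0.755932

0.755932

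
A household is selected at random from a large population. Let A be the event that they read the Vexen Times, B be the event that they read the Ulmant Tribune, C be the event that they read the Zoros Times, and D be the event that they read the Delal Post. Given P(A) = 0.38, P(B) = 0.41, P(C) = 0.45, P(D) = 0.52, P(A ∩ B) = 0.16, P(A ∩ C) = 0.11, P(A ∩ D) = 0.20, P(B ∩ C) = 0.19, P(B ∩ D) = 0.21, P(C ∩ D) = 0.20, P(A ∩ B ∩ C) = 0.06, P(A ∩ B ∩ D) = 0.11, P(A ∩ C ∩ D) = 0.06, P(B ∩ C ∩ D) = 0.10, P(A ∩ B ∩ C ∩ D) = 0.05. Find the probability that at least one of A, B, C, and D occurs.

P(A ∪ B ∪ C ∪ D) = 0.38 + 0.41 + 0.45 + 0.52 − 0.16 − 0.11 − 0.20 − 0.19 − 0.21 − 0.20 + 0.06 + 0.11 + 0.06 + 0.10 − 0.05 = 0.97

0.97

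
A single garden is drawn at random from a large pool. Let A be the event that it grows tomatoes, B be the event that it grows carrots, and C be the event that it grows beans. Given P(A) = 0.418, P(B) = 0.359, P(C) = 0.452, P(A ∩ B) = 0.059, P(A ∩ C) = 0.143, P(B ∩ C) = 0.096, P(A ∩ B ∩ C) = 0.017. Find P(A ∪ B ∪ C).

Inclusion–exclusion gives
P(A ∪ B ∪ C) = 0.418 + 0.359 + 0.452 − 0.059 − 0.143 − 0.096 + 0.017 = 0.948

0.948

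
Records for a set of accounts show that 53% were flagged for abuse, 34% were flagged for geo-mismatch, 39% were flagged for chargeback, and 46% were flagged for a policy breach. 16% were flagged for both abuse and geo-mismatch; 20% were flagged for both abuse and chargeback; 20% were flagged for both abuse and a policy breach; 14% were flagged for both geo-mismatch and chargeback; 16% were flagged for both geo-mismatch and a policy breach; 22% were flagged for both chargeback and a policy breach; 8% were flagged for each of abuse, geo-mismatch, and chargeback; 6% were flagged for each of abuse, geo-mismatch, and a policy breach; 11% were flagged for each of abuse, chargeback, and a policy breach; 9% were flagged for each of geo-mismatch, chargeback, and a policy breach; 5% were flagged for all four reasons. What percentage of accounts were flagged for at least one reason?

93%

Apply inclusion-exclusion:
P(≥1) = 53 + 34 + 39 + 46 − 16 − 20 − 20 − 14 − 16 − 22 + 8 + 6 + 11 + 9 − 5 = 93%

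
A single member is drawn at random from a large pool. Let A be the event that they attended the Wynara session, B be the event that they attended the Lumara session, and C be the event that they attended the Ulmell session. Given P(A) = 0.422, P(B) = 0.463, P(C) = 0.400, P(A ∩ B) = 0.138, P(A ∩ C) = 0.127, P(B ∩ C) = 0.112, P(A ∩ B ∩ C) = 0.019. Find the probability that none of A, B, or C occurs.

0.073

Apply inclusion-exclusion:
P(A ∪ B ∪ C) = 0.422 + 0.463 + 0.400 − 0.138 − 0.127 − 0.112 + 0.019 = 0.927
P(none) = 1 − 0.927 = 0.073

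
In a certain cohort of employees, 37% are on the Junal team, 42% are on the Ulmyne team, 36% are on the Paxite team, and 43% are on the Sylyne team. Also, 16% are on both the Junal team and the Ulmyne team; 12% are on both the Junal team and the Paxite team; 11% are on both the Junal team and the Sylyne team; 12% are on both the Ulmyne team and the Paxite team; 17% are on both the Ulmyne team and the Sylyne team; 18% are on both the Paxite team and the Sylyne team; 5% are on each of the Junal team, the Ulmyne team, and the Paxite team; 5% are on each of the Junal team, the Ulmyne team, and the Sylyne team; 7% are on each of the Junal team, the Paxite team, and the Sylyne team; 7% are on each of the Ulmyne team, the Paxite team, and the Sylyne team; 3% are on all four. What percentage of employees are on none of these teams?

By inclusion-exclusion,
P(union) = 37 + 42 + 36 + 43 − 16 − 12 − 11 − 12 − 17 − 18 + 5 + 5 + 7 + 7 − 3 = 93%
P(none) = 100% − 93% = 7%

7%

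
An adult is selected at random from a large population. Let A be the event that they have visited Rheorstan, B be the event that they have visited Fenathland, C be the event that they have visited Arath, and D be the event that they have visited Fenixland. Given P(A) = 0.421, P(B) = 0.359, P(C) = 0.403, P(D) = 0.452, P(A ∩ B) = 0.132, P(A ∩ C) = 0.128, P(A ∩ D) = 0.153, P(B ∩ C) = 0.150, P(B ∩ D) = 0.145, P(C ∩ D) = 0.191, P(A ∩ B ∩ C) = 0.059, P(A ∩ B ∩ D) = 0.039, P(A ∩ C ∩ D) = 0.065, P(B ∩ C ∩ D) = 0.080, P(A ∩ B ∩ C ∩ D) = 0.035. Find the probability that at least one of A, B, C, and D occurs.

0.944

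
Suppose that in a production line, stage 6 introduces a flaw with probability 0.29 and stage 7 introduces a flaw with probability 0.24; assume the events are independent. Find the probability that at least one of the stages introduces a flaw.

Independence gives P(none) = ∏(1 − pᵢ).
P(none) = (1 − 0.29) × (1 − 0.24) = 0.71 × 0.76 = 0.5396
P(at least one) = 1 − 0.5396 = 0.4604

0.4604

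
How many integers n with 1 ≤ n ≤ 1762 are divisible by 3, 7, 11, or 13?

917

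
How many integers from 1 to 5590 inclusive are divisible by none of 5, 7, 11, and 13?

3217

By inclusion–exclusion:
floor(5590/5) + floor(5590/7) + floor(5590/11) + floor(5590/13) − floor(5590/35) − floor(5590/55) − floor(5590/65) − floor(5590/77) − floor(5590/91) − floor(5590/143) + floor(5590/385) + floor(5590/455) + floor(5590/715) + floor(5590/1001) − floor(5590/5005) = 1118 + 798 + 508 + 430 − 159 − 101 − 86 − 72 − 61 − 39 + 14 + 12 + 7 + 5 − 1 = 2373
5590 − 2373 = 3217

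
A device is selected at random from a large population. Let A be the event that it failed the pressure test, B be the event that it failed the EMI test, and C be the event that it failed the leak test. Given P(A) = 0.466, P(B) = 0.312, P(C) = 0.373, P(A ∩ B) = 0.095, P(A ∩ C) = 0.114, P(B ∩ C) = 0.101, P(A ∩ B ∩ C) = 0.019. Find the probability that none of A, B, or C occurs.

0.140

P(A ∪ B ∪ C) = 0.466 + 0.312 + 0.373 − 0.095 − 0.114 − 0.101 + 0.019 = 0.860
P(none) = 1 − 0.860 = 0.140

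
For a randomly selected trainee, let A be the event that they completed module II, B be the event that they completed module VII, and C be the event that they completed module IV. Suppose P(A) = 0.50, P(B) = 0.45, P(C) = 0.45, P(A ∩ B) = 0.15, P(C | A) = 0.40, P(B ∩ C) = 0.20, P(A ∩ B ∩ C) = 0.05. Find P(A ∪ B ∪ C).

0.90

P(A ∩ C) = P(A)·P(C|A) = 0.50 × 0.40 = 0.20
Using inclusion–exclusion:
P(A ∪ B ∪ C) = 0.50 + 0.45 + 0.45 − 0.15 − 0.20 − 0.20 + 0.05 = 0.90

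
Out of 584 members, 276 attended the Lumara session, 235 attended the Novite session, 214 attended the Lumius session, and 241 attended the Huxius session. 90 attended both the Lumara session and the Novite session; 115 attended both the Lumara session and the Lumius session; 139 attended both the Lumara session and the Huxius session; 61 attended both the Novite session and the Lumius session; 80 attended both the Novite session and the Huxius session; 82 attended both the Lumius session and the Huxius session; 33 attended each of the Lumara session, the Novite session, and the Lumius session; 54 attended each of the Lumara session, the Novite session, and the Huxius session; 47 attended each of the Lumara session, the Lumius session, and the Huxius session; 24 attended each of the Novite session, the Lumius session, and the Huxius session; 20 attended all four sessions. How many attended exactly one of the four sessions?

|exactly one| = 276 + 235 + 214 + 241 − 2·90 − 2·115 − 2·139 − 2·61 − 2·80 − 2·82 + 3·33 + 3·54 + 3·47 + 3·24 − 4·20 = 226

226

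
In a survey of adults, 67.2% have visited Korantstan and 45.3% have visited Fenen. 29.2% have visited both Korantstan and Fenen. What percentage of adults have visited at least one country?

By inclusion–exclusion:
P(union) = 67.2 + 45.3 − 29.2 = 83.3%

83.3%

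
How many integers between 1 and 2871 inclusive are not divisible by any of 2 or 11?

1305

floor(2871/2) + floor(2871/11) − floor(2871/22) = 1435 + 261 − 130 = 1566
2871 − 1566 = 1305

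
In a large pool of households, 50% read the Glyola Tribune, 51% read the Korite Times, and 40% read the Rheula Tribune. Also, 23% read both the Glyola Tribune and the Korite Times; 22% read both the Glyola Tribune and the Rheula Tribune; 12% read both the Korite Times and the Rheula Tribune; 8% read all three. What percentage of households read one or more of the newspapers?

92%

Apply inclusion-exclusion:
P(≥1) = 50 + 51 + 40 − 23 − 22 − 12 + 8 = 92%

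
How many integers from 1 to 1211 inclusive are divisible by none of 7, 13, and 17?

902

Inclusion–exclusion gives
173 + 93 + 71 − 13 − 10 − 5 + 0 = 309
1211 − 309 = 902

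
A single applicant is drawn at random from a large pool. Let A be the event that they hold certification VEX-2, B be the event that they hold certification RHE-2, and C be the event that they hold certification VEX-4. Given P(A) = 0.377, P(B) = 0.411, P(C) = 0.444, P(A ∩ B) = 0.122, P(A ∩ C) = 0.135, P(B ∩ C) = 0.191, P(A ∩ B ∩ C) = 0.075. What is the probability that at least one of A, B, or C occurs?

0.859

By inclusion–exclusion:
P(A ∪ B ∪ C) = 0.377 + 0.411 + 0.444 − 0.122 − 0.135 − 0.191 + 0.075 = 0.859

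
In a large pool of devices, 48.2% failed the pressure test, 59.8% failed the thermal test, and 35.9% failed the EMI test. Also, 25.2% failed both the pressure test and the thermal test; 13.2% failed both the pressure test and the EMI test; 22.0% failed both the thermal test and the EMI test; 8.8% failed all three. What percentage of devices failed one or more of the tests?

Inclusion–exclusion gives
P(≥1) = 48.2 + 59.8 + 35.9 − 25.2 − 13.2 − 22.0 + 8.8 = 92.3%

92.3%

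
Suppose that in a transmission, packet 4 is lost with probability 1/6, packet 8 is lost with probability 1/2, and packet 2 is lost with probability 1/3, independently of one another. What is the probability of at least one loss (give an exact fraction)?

P(none) = (1 − 1/6) × (1 − 1/2) × (1 − 1/3) = 5/6 × 1/2 × 2/3 = 5/18
P(at least one) = 1 − 5/18 = 13/18

13/18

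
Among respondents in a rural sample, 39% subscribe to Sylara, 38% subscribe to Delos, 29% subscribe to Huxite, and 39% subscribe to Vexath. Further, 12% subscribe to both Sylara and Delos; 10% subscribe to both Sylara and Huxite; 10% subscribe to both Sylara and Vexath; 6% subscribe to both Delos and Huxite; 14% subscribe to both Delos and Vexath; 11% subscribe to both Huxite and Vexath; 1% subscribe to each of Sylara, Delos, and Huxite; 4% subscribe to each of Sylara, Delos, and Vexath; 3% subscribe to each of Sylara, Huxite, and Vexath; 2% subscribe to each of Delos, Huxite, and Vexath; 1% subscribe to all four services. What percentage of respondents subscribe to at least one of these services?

91%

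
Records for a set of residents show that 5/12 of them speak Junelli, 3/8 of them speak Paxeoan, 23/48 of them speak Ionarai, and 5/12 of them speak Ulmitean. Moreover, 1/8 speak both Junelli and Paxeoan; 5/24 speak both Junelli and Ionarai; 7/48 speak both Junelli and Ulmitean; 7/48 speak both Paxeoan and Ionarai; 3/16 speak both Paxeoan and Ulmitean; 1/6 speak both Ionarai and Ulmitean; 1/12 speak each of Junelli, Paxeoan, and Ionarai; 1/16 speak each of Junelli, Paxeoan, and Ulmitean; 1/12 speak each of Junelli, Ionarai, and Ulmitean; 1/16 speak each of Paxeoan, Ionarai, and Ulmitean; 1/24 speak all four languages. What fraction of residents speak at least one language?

23/24

Inclusion–exclusion gives
P(union) = 5/12 + 3/8 + 23/48 + 5/12 − 1/8 − 5/24 − 7/48 − 7/48 − 3/16 − 1/6 + 1/12 + 1/16 + 1/12 + 1/16 − 1/24 = 23/24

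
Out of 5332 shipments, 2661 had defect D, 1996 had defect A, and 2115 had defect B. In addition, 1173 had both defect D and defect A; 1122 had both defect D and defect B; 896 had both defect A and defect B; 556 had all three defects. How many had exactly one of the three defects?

Using the inclusion–exclusion count for exactly one event:
|exactly one| = 2661 + 1996 + 2115 − 2·1173 − 2·1122 − 2·896 + 3·556 = 2058

2058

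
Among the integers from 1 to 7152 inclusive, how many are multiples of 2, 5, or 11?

4551

3576 + 1430 + 650 − 715 − 325 − 130 + 65 = 4551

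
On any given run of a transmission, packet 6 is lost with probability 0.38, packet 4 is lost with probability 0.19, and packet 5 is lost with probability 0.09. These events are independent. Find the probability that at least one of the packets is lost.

0.542998

P(none) = (1 − 0.38) × (1 − 0.19) × (1 − 0.09) = 0.62 × 0.81 × 0.91 = 0.457002
P(at least one) = 1 − 0.457002 = 0.542998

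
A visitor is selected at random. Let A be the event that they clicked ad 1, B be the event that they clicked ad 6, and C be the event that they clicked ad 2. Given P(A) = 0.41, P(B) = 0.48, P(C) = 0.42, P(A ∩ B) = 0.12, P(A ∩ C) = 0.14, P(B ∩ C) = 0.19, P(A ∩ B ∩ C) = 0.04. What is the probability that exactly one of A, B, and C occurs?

0.53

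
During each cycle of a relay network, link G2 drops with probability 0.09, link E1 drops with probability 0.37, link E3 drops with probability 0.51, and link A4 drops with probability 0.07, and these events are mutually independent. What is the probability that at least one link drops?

P(none) = (1 − 0.09) × (1 − 0.37) × (1 − 0.51) × (1 − 0.07) = 0.91 × 0.63 × 0.49 × 0.93 = 0.26125281
P(at least one) = 1 − 0.26125281 = 0.73874719

0.73874719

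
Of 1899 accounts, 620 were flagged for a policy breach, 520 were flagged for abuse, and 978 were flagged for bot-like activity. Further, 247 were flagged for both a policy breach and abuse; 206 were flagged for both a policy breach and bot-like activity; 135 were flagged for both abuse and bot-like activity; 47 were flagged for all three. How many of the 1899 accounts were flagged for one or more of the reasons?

1577

By inclusion–exclusion:
|union| = 620 + 520 + 978 − 247 − 206 − 135 + 47 = 1577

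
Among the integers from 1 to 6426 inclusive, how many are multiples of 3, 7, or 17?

By inclusion–exclusion:
2142 + 918 + 378 − 306 − 126 − 54 + 18 = 2970

2970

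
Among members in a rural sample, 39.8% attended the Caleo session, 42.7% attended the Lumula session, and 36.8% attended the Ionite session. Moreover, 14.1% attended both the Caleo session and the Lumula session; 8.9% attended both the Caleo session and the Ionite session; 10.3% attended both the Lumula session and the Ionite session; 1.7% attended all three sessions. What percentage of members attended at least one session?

By inclusion–exclusion:
P(union) = 39.8 + 42.7 + 36.8 − 14.1 − 8.9 − 10.3 + 1.7 = 87.7%

87.7%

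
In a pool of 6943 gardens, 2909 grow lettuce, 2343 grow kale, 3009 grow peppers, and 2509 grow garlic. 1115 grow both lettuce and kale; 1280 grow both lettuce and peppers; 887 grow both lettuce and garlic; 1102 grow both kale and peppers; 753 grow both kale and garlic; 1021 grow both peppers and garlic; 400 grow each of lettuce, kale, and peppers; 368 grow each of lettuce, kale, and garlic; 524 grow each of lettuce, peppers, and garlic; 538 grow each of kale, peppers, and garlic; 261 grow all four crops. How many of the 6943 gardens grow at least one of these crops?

6181

|union| = 2909 + 2343 + 3009 + 2509 − 1115 − 1280 − 887 − 1102 − 753 − 1021 + 400 + 368 + 524 + 538 − 261 = 6181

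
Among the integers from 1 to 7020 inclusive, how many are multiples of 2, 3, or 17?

4817

By inclusion-exclusion,
3510 + 2340 + 412 − 1170 − 206 − 137 + 68 = 4817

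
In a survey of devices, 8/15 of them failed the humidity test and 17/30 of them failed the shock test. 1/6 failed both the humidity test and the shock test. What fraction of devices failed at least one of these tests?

14/15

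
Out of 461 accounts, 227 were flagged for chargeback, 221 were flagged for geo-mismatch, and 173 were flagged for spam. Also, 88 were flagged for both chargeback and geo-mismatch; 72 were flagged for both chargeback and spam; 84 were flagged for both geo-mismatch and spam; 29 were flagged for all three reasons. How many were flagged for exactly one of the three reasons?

220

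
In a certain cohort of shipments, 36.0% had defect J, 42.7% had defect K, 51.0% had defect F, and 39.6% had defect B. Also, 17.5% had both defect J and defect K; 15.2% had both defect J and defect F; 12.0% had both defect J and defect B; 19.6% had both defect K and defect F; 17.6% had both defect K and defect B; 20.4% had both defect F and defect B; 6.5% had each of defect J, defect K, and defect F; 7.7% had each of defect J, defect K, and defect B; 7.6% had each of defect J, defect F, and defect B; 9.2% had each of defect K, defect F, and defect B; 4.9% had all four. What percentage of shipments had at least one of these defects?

93.1%

P(≥1) = 36.0 + 42.7 + 51.0 + 39.6 − 17.5 − 15.2 − 12.0 − 19.6 − 17.6 − 20.4 + 6.5 + 7.7 + 7.6 + 9.2 − 4.9 = 93.1%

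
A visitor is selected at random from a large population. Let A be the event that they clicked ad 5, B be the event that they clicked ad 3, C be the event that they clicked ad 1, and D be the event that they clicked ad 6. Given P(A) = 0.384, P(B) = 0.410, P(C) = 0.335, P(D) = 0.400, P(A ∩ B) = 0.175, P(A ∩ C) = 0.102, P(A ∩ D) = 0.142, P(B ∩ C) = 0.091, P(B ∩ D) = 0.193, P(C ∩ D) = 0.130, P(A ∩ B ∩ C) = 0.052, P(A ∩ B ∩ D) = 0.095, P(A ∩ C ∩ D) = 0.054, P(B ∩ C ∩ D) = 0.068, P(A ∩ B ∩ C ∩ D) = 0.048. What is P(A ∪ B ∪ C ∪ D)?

By inclusion–exclusion:
P(A ∪ B ∪ C ∪ D) = 0.384 + 0.410 + 0.335 + 0.400 − 0.175 − 0.102 − 0.142 − 0.091 − 0.193 − 0.130 + 0.052 + 0.095 + 0.054 + 0.068 − 0.048 = 0.917

0.917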